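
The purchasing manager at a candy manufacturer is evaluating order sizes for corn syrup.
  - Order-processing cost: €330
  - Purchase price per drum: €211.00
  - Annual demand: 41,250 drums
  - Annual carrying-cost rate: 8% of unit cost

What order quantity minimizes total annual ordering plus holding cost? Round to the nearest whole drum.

1,270 drums

H = i·C = 0.08 × €211 = €16.8800 per drum-year
EOQ = √(2DS/H) = √(2 × 41,250 × 330 / 16.88)
    = √(1,612,855.45) ≈ 1,269.98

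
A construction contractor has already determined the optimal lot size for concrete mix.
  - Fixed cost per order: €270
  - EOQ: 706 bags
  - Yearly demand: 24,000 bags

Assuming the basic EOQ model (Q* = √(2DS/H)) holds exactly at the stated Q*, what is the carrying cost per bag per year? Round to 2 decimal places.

€26.00

Since Q* = (2DS/H)^½, squaring gives Q*²·H = 2DS.
H = 2DS / Q² = 2 × 24,000 × 270 / 706² = 26.0013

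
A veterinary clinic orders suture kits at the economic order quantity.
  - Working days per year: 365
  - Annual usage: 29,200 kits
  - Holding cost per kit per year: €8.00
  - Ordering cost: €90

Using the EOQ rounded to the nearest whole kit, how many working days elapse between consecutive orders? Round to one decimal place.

10.1 days

2DS/H = 2·29,200·90/8 = 657,000.00
EOQ = √657,000.00 ≈ 810.56 → Q = 811 kits
Cycle time = (working days × Q)/D = (365 × 811) / 29,200 = 10.137 days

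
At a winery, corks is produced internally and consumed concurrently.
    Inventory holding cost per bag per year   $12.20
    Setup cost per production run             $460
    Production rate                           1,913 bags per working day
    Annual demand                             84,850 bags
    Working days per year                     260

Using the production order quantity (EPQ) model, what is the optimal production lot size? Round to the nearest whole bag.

2,778 bags

Daily demand d = 84,850/260 = 326.346; p = 1913; 1 − d/p = 0.82941
EPQ = √(2DS / (H(1 − d/p)))
    = √(2 × 84,850 × 460 / (12.2 × 0.82941)) ≈ 2,777.51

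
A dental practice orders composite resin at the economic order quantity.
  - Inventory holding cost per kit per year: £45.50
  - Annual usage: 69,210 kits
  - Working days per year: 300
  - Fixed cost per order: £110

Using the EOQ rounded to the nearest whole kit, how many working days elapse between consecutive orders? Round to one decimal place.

EOQ = √(2DS/H) = √(2 × 69,210 × 110 / 45.5)
    = √(334,641.76) ≈ 578.48 → Q = 578 kits
T = Q/D × 300 days = 578/69,210 × 300 = 2.505 days

2.5 days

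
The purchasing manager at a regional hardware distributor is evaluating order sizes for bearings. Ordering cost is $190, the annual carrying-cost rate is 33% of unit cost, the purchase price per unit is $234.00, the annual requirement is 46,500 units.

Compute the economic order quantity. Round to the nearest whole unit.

478 units

Holding cost per unit per year: H = 33% × $234 = $77.2200
2DS/H = 2·46,500·190/77.22 = 228,826.73
EOQ = √228,826.73 ≈ 478.36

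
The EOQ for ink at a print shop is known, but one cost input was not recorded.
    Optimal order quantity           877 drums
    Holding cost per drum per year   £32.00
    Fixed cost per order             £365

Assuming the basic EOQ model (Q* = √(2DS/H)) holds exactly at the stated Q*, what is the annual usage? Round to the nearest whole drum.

33,715 drums per year

EOQ relation: Q² = 2DS/H, so rearrange for the unknown.
D = Q²H / (2S) = 877² × 32 / (2 × 365) = 33,715.24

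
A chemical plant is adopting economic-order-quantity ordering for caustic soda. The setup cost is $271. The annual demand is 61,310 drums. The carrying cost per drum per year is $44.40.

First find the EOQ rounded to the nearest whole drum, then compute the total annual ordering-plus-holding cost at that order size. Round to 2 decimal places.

$38,411.10

2DS/H = 2·61,310·271/44.4 = 748,423.87
EOQ = √748,423.87 ≈ 865.11 → Q = 865 drums
Annual ordering cost = (D/Q)·S = (61,310/865) × 271 = $19,208.10
Annual holding cost  = (Q/2)·H = (865/2) × 44.4 = $19,203.00
Total = $19,208.10 + $19,203.00 = $38,411.10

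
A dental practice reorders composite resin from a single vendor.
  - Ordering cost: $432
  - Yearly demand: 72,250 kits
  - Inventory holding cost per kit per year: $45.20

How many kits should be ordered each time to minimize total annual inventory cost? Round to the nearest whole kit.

1,175 kits

2DS/H = 2·72,250·432/45.2 = 1,381,061.95
EOQ = √1,381,061.95 ≈ 1,175.19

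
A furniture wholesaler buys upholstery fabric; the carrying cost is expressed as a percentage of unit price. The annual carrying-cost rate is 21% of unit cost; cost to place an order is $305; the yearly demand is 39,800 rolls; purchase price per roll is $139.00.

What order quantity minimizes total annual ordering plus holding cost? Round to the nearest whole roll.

912 rolls

Holding cost per roll per year: H = 21% × $139 = $29.1900
EOQ = √(2DS/H) = √(2 × 39,800 × 305 / 29.19)
    = √(831,723.19) ≈ 911.99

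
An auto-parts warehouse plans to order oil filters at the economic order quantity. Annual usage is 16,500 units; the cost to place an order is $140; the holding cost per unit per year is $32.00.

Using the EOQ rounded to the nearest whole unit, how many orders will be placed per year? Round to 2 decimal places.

Q* = √(2·D·S / H) = √(2·16,500·140 / 32) = √144,375.0 ≈ 379.97 → Q = 380
N = D/Q = 16,500/380 ≈ 43.421 orders/yr

43.42 orders per year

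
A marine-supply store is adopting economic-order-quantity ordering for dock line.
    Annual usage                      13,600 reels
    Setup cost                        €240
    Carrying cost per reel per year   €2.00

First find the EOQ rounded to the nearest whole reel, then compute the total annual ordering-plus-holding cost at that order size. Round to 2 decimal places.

Q* = √(2·D·S / H) = √(2·13,600·240 / 2) = √3,264,000.0 ≈ 1,806.65 → Q = 1,807 reels
Orders/yr = 13,600/1,807 = 7.526; ordering cost = 7.526 × €240 = €1,806.31
Average inventory = 1,807/2 = 903.5; holding cost = 903.5 × €2 = €1,807.00
Total = €1,806.31 + €1,807.00 = €3,613.31

€3,613.31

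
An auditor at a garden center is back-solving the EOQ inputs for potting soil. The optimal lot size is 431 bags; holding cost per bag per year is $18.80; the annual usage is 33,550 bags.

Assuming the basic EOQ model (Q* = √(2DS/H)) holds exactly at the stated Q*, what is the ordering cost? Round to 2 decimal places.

$52.05

From Q* = √(2DS/H) ⇒ Q*² = 2DS/H.
S = Q²H / (2D) = 431² × 18.8 / (2 × 33,550) = 52.0463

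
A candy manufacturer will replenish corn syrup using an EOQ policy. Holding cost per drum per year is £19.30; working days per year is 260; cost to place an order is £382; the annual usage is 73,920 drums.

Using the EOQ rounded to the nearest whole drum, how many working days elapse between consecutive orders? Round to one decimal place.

Optimal lot size Q* = (2 × 73,920 × £382 / £19.3)^½ ≈ 1,710.60 → Q = 1,711 drums
Days between orders = 260 / (D/Q) = 260 / 43.203 ≈ 6.018

6.0 days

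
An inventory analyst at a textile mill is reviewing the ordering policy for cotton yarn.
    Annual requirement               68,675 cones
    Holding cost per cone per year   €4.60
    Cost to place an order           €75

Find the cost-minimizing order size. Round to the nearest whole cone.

1,496 cones

Optimal lot size Q* = (2 × 68,675 × €75 / €4.6)^½ ≈ 1,496.46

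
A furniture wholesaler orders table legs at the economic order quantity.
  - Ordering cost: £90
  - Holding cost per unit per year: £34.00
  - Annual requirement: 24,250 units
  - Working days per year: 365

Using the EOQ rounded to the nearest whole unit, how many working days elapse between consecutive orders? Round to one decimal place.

Optimal lot size Q* = (2 × 24,250 × £90 / £34)^½ ≈ 358.30 → Q = 358 units
Days between orders = 365 / (D/Q) = 365 / 67.737 ≈ 5.388

5.4 days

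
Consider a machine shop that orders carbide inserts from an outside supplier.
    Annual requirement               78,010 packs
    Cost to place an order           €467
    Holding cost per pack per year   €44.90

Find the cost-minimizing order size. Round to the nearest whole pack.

Optimal lot size Q* = (2 × 78,010 × €467 / €44.9)^½ ≈ 1,273.87

1,274 packs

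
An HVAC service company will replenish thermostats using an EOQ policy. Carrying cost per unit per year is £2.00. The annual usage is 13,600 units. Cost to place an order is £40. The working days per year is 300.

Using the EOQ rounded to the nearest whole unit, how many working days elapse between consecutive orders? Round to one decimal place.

Q* = √(2·D·S / H) = √(2·13,600·40 / 2) = √544,000.0 ≈ 737.56 → Q = 738 units
T = Q/D × 300 days = 738/13,600 × 300 = 16.279 days

16.3 days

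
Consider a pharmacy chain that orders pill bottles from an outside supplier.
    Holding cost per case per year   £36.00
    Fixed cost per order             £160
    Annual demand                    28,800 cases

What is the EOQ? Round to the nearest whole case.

EOQ = √(2DS/H) = √(2 × 28,800 × 160 / 36)
    = √(256,000.00) ≈ 505.96

506 cases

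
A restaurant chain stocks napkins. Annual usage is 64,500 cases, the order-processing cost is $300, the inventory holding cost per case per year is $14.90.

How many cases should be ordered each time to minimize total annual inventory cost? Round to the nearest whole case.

Optimal lot size Q* = (2 × 64,500 × $300 / $14.9)^½ ≈ 1,611.62

1,612 cases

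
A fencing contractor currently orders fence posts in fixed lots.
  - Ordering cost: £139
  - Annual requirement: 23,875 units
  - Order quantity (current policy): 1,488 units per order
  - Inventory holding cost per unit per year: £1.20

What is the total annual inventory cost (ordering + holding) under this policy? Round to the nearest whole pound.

Ordering: D/Q × S = 23,875/1,488 × £139 = £2,230.26
Holding:  Q/2 × H = 1,488/2 × £1.2 = £892.80
Total = £2,230.26 + £892.80 = £3,123.06

£3,123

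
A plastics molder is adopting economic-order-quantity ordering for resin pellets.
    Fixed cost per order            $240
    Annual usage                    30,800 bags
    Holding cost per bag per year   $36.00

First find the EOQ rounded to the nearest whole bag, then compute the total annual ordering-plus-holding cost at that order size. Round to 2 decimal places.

$23,069.98

EOQ = √(2DS/H) = √(2 × 30,800 × 240 / 36)
    = √(410,666.67) ≈ 640.83 → Q = 641 bags
Annual ordering cost = (D/Q)·S = (30,800/641) × 240 = $11,531.98
Annual holding cost  = (Q/2)·H = (641/2) × 36 = $11,538.00
Total = $11,531.98 + $11,538.00 = $23,069.98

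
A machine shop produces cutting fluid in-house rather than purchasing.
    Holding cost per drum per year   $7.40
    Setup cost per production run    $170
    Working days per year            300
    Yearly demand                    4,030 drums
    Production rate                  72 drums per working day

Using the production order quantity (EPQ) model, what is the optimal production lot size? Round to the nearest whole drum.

d = 4,030/300 = 13.4333 drums/day;  effective holding cost H(1 − d/p) = 7.4·(1 − 13.4333/72) = 6.01935
Q* = √(2DS / H_eff) = √(2·4,030·170 / 6.01935) ≈ 477.11

477 drums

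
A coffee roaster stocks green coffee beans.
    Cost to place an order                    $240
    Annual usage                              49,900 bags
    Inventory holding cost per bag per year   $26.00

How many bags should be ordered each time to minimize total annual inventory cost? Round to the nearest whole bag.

Q* = √(2·D·S / H) = √(2·49,900·240 / 26) = √921,230.8 ≈ 959.81

960 bags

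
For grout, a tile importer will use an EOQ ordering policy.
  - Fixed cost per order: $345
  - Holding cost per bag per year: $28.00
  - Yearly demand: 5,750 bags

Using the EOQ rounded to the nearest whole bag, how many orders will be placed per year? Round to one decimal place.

2DS/H = 2·5,750·345/28 = 141,696.43
EOQ = √141,696.43 ≈ 376.43 → Q = 376
Orders per year = D/Q = 5,750 / 376 = 15.293

15.3 orders per year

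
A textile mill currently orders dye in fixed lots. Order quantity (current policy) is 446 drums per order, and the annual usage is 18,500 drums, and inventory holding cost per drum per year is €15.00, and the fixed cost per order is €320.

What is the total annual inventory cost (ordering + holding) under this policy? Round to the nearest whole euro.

Orders/yr = 18,500/446 = 41.480; ordering cost = 41.480 × €320 = €13,273.54
Average inventory = 446/2 = 223; holding cost = 223 × €15 = €3,345.00
Total = €13,273.54 + €3,345.00 = €16,618.54

€16,619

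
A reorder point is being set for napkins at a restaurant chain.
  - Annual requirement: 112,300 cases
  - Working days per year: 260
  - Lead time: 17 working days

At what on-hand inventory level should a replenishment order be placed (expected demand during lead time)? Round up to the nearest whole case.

7,343 cases

Daily demand d = 112,300 / 260 = 431.923 cases/day
Demand during lead time = 431.923 × 17 = 7,342.69
Reorder point = 7,342.69 → round up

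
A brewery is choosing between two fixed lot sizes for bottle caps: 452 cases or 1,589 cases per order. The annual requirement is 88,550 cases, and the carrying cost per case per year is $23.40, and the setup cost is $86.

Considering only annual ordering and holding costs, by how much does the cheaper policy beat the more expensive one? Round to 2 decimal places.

For each Q, cost = (D/Q)·S + (Q/2)·H.
TC(452) = (88,550/452)×86 + (452/2)×23.4 = $22,136.41
TC(1,589) = (88,550/1,589)×86 + (1,589/2)×23.4 = $23,383.81
|ΔTC| = |$22,136.41 − $23,383.81| = $1,247.40

$1,247.40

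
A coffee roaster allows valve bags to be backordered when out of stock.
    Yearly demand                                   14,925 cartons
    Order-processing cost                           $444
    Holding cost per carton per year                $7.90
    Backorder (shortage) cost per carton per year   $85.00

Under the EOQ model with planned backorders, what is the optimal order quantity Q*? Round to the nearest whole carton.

Basic EOQ = √(2·14,925·444/7.9) = 1,295.240
Backorder adjustment √((H+b)/b) = √((7.9+85)/85) = 1.0454
Q* = 1,295.240 × 1.0454 ≈ 1,354.09

1,354 cartons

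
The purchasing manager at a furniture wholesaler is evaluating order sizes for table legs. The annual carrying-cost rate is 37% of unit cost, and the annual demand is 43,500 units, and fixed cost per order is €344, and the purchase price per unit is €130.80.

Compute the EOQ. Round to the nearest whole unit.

Carrying cost H = €130.8 × 37% = €48.3960/unit/yr
2DS/H = 2·43,500·344/48.396 = 618,398.21
EOQ = √618,398.21 ≈ 786.38

786 units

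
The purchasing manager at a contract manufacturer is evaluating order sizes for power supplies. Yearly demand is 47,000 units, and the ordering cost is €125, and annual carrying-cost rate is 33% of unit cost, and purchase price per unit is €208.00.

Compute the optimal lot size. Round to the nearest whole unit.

H = i·C = 0.33 × €208 = €68.6400 per unit-year
2DS/H = 2·47,000·125/68.64 = 171,182.98
EOQ = √171,182.98 ≈ 413.74

414 units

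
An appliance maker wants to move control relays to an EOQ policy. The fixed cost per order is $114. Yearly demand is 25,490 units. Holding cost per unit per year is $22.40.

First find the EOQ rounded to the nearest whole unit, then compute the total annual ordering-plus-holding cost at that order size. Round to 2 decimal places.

Optimal lot size Q* = (2 × 25,490 × $114 / $22.4)^½ ≈ 509.36 → Q = 509 units
Ordering: D/Q × S = 25,490/509 × $114 = $5,708.96
Holding:  Q/2 × H = 509/2 × $22.4 = $5,700.80
Total = $5,708.96 + $5,700.80 = $11,409.76

$11,409.76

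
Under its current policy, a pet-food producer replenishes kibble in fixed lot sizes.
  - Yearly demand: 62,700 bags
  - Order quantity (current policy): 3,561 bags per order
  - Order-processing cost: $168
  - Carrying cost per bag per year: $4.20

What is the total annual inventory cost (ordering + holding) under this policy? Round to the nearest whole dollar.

Annual ordering cost = (D/Q)·S = (62,700/3,561) × 168 = $2,958.05
Annual holding cost  = (Q/2)·H = (3,561/2) × 4.2 = $7,478.10
Total = $2,958.05 + $7,478.10 = $10,436.15

$10,436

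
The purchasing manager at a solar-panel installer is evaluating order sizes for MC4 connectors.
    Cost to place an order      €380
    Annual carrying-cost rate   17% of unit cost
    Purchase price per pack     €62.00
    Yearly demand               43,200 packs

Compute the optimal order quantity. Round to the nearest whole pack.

Carrying cost H = €62 × 17% = €10.5400/pack/yr
EOQ = √(2DS/H) = √(2 × 43,200 × 380 / 10.54)
    = √(3,114,990.51) ≈ 1,764.93

1,765 packs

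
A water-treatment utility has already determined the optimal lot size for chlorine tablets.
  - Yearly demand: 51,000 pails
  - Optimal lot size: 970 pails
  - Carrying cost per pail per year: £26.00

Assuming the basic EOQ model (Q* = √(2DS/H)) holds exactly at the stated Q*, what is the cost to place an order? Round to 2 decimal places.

From Q* = √(2DS/H) ⇒ Q*² = 2DS/H.
S = Q²H / (2D) = 970² × 26 / (2 × 51,000) = 239.8373

£239.84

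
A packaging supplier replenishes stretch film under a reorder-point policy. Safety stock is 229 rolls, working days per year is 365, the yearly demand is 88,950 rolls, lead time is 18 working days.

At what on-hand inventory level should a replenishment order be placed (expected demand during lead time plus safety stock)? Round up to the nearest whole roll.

Daily demand d = 88,950 / 365 = 243.699 rolls/day
Demand during lead time = 243.699 × 18 = 4,386.58
Reorder point = 4,386.58 + 229 = 4,615.58 → round up

4,616 rolls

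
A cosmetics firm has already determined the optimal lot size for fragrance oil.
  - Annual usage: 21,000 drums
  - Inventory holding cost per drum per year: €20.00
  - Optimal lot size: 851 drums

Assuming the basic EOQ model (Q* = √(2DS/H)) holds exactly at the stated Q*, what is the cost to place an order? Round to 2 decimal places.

EOQ relation: Q² = 2DS/H, so rearrange for the unknown.
S = Q²H / (2D) = 851² × 20 / (2 × 21,000) = 344.8576

€344.86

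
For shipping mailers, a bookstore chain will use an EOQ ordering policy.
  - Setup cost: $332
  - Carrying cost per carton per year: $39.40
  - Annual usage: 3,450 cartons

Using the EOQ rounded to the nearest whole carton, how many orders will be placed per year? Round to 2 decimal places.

14.32 orders per year

EOQ = √(2DS/H) = √(2 × 3,450 × 332 / 39.4)
    = √(58,142.13) ≈ 241.13 → Q = 241
N = D/Q = 3,450/241 ≈ 14.315 orders/yr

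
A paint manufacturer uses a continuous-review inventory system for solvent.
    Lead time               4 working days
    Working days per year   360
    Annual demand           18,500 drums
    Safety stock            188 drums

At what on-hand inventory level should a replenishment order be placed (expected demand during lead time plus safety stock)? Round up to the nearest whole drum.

Daily demand d = 18,500 / 360 = 51.389 drums/day
Demand during lead time = 51.389 × 4 = 205.56
Reorder point = 205.56 + 188 = 393.56 → round up

394 drums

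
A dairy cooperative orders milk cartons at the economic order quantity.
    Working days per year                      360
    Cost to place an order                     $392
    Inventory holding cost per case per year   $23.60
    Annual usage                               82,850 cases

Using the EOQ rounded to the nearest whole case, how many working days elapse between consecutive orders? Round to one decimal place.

7.2 days

Optimal lot size Q* = (2 × 82,850 × $392 / $23.6)^½ ≈ 1,659.01 → Q = 1,659 cases
T = Q/D × 360 days = 1,659/82,850 × 360 = 7.209 days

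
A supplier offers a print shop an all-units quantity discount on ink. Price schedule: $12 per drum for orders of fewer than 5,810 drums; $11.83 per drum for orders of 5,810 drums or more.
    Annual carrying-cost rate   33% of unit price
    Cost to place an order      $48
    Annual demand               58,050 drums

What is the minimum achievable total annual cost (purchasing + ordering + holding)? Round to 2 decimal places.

H₁ = 33%×$12 = $3.9600;  H₂ = 33%×$11.83 = $3.9039
EOQ₁ = √(2×58,050×48/3.9600) = 1,186.29  (< 5,810, feasible at tier 1)
EOQ₂ = √(2×58,050×48/3.9039) = 1,194.78  (< 5,810 → use Q = 5,810 at tier-2 price)
TC(tier 1 (EOQ₁), Q≈1,186.3) = $701,297.69
TC(tier 2, Q≈5,810.0) = $698,551.92
Minimum at tier 2: $698,551.92

$698,551.92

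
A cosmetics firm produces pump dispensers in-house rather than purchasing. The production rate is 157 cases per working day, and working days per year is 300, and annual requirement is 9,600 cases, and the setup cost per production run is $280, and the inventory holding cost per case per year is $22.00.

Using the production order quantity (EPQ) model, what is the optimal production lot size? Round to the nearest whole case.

Daily demand d = 9,600/300 = 32.000; p = 157; 1 − d/p = 0.79618
EPQ = √(2DS / (H(1 − d/p)))
    = √(2 × 9,600 × 280 / (22 × 0.79618)) ≈ 554.00

554 cases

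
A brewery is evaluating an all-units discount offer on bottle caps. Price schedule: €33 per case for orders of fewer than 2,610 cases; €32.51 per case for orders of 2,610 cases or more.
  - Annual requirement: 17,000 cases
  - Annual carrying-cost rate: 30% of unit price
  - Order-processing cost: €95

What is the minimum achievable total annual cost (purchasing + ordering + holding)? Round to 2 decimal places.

H₁ = 30%×€33 = €9.9000;  H₂ = 30%×€32.51 = €9.7530
EOQ₁ = √(2×17,000×95/9.9000) = 571.19  (< 2,610, feasible at tier 1)
EOQ₂ = √(2×17,000×95/9.7530) = 575.48  (< 2,610 → use Q = 2,610 at tier-2 price)
TC(tier 1 (EOQ₁), Q≈571.2) = €566,654.82
TC(tier 2, Q≈2,610.0) = €566,016.44
Minimum at tier 2: €566,016.44

€566,016.44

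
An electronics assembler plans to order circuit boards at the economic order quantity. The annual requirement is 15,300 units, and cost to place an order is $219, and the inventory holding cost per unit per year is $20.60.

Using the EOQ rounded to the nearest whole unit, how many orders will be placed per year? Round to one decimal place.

26.8 orders per year

Optimal lot size Q* = (2 × 15,300 × $219 / $20.6)^½ ≈ 570.36 → Q = 570
N = D/Q = 15,300/570 ≈ 26.842 orders/yr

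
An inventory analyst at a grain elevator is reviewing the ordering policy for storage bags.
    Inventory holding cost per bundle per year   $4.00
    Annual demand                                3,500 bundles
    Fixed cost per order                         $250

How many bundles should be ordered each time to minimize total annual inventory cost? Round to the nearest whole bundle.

661 bundles

EOQ = √(2DS/H) = √(2 × 3,500 × 250 / 4)
    = √(437,500.00) ≈ 661.44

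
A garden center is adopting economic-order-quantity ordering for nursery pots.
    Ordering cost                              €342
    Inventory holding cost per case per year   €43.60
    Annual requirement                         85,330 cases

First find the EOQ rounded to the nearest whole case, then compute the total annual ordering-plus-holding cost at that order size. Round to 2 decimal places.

€50,445.47

Optimal lot size Q* = (2 × 85,330 × €342 / €43.6)^½ ≈ 1,157.01 → Q = 1,157 cases
Annual ordering cost = (D/Q)·S = (85,330/1,157) × 342 = €25,222.87
Annual holding cost  = (Q/2)·H = (1,157/2) × 43.6 = €25,222.60
Total = €25,222.87 + €25,222.60 = €50,445.47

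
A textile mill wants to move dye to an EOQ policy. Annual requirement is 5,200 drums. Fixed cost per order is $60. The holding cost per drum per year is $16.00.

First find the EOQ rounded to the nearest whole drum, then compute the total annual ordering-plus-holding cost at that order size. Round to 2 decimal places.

$3,159.76

2DS/H = 2·5,200·60/16 = 39,000.00
EOQ = √39,000.00 ≈ 197.48 → Q = 197 drums
Orders/yr = 5,200/197 = 26.396; ordering cost = 26.396 × $60 = $1,583.76
Average inventory = 197/2 = 98.5; holding cost = 98.5 × $16 = $1,576.00
Total = $1,583.76 + $1,576.00 = $3,159.76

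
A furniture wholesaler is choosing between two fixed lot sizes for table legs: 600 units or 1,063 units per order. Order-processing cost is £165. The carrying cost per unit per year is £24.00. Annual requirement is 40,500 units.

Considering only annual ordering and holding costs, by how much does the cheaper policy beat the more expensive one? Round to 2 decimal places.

For each Q, cost = (D/Q)·S + (Q/2)·H.
TC(600) = (40,500/600)×165 + (600/2)×24 = £18,337.50
TC(1,063) = (40,500/1,063)×165 + (1,063/2)×24 = £19,042.45
Cheaper: Q = 600.  Difference = £704.95

£704.95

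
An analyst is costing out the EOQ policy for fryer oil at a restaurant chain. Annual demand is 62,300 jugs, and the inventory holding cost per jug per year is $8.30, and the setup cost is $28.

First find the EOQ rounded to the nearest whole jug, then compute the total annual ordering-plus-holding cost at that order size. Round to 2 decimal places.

$5,381.18

EOQ = √(2DS/H) = √(2 × 62,300 × 28 / 8.3)
    = √(420,337.35) ≈ 648.33 → Q = 648 jugs
Orders/yr = 62,300/648 = 96.142; ordering cost = 96.142 × $28 = $2,691.98
Average inventory = 648/2 = 324; holding cost = 324 × $8.3 = $2,689.20
Total = $2,691.98 + $2,689.20 = $5,381.18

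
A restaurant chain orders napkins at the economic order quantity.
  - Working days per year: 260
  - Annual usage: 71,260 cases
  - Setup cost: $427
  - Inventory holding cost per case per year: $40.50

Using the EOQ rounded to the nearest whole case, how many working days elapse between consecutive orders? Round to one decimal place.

EOQ = √(2DS/H) = √(2 × 71,260 × 427 / 40.5)
    = √(1,502,618.27) ≈ 1,225.81 → Q = 1,226 cases
T = Q/D × 260 days = 1,226/71,260 × 260 = 4.473 days

4.5 days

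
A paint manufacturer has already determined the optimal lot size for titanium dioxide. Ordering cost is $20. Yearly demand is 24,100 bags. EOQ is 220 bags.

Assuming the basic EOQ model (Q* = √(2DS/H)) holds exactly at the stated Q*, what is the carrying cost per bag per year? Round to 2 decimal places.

$19.92

Since Q* = (2DS/H)^½, squaring gives Q*²·H = 2DS.
H = 2DS / Q² = 2 × 24,100 × 20 / 220² = 19.9174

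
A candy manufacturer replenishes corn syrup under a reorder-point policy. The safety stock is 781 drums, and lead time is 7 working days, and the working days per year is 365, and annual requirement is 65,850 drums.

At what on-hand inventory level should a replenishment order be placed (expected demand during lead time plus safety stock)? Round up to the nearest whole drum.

Daily demand d = 65,850 / 365 = 180.411 drums/day
Demand during lead time = 180.411 × 7 = 1,262.88
Reorder point = 1,262.88 + 781 = 2,043.88 → round up

2,044 drums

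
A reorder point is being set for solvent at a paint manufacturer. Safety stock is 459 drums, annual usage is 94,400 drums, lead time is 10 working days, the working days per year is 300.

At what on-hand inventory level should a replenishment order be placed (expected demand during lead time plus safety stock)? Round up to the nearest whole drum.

3,606 drums

Daily demand d = 94,400 / 300 = 314.667 drums/day
Demand during lead time = 314.667 × 10 = 3,146.67
Reorder point = 3,146.67 + 459 = 3,605.67 → round up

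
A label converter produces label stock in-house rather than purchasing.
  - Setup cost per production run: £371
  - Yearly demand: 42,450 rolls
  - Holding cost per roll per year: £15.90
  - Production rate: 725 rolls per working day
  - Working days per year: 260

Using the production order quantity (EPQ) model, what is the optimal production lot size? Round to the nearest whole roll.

d = 42,450/260 = 163.2692 rolls/day;  effective holding cost H(1 − d/p) = 15.9·(1 − 163.2692/725) = 12.31934
Q* = √(2DS / H_eff) = √(2·42,450·371 / 12.31934) ≈ 1,599.00

1,599 rolls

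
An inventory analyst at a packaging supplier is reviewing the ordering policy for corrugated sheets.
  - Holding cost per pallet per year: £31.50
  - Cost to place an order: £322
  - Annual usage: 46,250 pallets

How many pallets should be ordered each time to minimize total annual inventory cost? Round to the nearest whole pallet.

972 pallets

2DS/H = 2·46,250·322/31.5 = 945,555.56
EOQ = √945,555.56 ≈ 972.40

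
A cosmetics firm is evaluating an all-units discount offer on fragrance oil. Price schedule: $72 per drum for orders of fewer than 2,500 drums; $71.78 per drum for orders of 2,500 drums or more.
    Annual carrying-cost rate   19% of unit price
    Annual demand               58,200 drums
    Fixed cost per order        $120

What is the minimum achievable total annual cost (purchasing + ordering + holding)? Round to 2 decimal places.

H₁ = 19%×$72 = $13.6800;  H₂ = 19%×$71.78 = $13.6382
EOQ₁ = √(2×58,200×120/13.6800) = 1,010.47  (< 2,500, feasible at tier 1)
EOQ₂ = √(2×58,200×120/13.6382) = 1,012.02  (< 2,500 → use Q = 2,500 at tier-2 price)
TC(tier 1 (EOQ₁), Q≈1,010.5) = $4,204,223.25
TC(tier 2, Q≈2,500.0) = $4,197,437.35
Minimum at tier 2: $4,197,437.35

$4,197,437.35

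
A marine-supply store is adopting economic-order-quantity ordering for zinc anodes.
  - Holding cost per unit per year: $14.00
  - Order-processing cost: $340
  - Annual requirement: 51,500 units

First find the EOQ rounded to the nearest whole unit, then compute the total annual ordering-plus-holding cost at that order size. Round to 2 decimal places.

$22,142.27

2DS/H = 2·51,500·340/14 = 2,501,428.57
EOQ = √2,501,428.57 ≈ 1,581.59 → Q = 1,582 units
Ordering: D/Q × S = 51,500/1,582 × $340 = $11,068.27
Holding:  Q/2 × H = 1,582/2 × $14 = $11,074.00
Total = $11,068.27 + $11,074.00 = $22,142.27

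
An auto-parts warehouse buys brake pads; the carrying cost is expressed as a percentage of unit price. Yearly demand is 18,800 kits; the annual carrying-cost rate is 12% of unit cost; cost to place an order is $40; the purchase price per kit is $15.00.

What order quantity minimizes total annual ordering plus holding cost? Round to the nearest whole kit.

914 kits

Carrying cost H = $15 × 12% = $1.8000/kit/yr
Q* = √(2·D·S / H) = √(2·18,800·40 / 1.8) = √835,555.6 ≈ 914.09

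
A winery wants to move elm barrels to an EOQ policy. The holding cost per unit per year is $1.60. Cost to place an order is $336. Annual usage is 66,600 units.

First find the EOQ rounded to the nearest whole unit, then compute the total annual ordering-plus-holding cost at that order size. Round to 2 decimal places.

$8,462.17

Q* = √(2·D·S / H) = √(2·66,600·336 / 1.6) = √27,972,000.0 ≈ 5,288.86 → Q = 5,289 units
Orders/yr = 66,600/5,289 = 12.592; ordering cost = 12.592 × $336 = $4,230.97
Average inventory = 5,289/2 = 2644.5; holding cost = 2644.5 × $1.6 = $4,231.20
Total = $4,230.97 + $4,231.20 = $8,462.17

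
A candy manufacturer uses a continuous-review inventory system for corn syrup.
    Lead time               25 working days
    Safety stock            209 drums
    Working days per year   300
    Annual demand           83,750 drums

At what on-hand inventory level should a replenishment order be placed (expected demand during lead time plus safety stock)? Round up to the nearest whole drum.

7,189 drums

Daily demand d = 83,750 / 300 = 279.167 drums/day
Demand during lead time = 279.167 × 25 = 6,979.17
Reorder point = 6,979.17 + 209 = 7,188.17 → round up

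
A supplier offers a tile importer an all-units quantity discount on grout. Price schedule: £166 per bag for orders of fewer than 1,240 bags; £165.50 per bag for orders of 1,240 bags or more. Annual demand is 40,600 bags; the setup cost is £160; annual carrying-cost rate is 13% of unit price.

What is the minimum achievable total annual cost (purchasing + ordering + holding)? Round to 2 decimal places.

£6,737,878.01

H₁ = 13%×£166 = £21.5800;  H₂ = 13%×£165.50 = £21.5150
EOQ₁ = √(2×40,600×160/21.5800) = 775.91  (< 1,240, feasible at tier 1)
EOQ₂ = √(2×40,600×160/21.5150) = 777.08  (< 1,240 → use Q = 1,240 at tier-2 price)
TC(tier 1 (EOQ₁), Q≈775.9) = £6,756,344.17
TC(tier 2, Q≈1,240.0) = £6,737,878.01
Minimum at tier 2: £6,737,878.01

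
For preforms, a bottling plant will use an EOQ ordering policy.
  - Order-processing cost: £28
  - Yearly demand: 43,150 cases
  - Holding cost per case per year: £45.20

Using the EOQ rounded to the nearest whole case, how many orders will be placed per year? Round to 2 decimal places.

186.80 orders per year

Q* = √(2·D·S / H) = √(2·43,150·28 / 45.2) = √53,460.2 ≈ 231.21 → Q = 231
N = D/Q = 43,150/231 ≈ 186.797 orders/yr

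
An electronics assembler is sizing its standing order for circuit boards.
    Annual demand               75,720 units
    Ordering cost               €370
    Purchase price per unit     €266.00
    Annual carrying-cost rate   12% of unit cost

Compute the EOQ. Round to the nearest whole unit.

H = i·C = 0.12 × €266 = €31.9200 per unit-year
2DS/H = 2·75,720·370/31.92 = 1,755,413.53
EOQ = √1,755,413.53 ≈ 1,324.92

1,325 units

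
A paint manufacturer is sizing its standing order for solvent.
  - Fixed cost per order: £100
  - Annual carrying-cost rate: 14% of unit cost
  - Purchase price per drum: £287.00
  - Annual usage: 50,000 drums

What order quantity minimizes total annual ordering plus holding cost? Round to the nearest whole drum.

499 drums

Holding cost per drum per year: H = 14% × £287 = £40.1800
2DS/H = 2·50,000·100/40.18 = 248,880.04
EOQ = √248,880.04 ≈ 498.88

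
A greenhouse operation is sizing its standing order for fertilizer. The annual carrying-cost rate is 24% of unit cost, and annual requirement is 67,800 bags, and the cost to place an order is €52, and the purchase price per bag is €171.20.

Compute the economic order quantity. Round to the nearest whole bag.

414 bags

Holding cost per bag per year: H = 24% × €171.2 = €41.0880
Q* = √(2·D·S / H) = √(2·67,800·52 / 41.088) = √171,612.1 ≈ 414.26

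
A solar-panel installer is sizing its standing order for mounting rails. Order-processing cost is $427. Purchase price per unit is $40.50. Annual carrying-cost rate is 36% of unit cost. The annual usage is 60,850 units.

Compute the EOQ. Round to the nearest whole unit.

1,888 units

H = i·C = 0.36 × $40.5 = $14.5800 per unit-year
2DS/H = 2·60,850·427/14.58 = 3,564,190.67
EOQ = √3,564,190.67 ≈ 1,887.91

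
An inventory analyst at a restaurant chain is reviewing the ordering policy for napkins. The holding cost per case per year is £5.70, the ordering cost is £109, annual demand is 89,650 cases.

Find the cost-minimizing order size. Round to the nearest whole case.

EOQ = √(2DS/H) = √(2 × 89,650 × 109 / 5.7)
    = √(3,428,719.30) ≈ 1,851.68

1,852 cases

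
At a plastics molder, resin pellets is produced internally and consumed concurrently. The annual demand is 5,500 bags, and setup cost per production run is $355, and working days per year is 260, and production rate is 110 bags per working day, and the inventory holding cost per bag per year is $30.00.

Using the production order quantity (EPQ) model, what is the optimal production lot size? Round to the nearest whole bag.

401 bags

d = 5,500/260 = 21.1538 bags/day;  effective holding cost H(1 − d/p) = 30·(1 − 21.1538/110) = 24.23077
Q* = √(2DS / H_eff) = √(2·5,500·355 / 24.23077) ≈ 401.45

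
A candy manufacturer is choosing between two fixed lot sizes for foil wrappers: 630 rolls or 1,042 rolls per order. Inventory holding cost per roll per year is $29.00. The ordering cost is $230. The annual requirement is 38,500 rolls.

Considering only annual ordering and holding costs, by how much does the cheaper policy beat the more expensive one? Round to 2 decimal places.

$416.53

Annual cost at Q: ordering D·S/Q plus holding Q·H/2.
TC(630) = (38,500/630)×230 + (630/2)×29 = $23,190.56
TC(1,042) = (38,500/1,042)×230 + (1,042/2)×29 = $23,607.08
Lots of 630 are cheaper by $416.53.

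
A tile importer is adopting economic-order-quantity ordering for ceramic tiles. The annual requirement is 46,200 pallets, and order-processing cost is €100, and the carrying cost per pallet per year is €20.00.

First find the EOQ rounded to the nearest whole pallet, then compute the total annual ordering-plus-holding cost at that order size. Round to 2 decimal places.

EOQ = √(2DS/H) = √(2 × 46,200 × 100 / 20)
    = √(462,000.00) ≈ 679.71 → Q = 680 pallets
Orders/yr = 46,200/680 = 67.941; ordering cost = 67.941 × €100 = €6,794.12
Average inventory = 680/2 = 340; holding cost = 340 × €20 = €6,800.00
Total = €6,794.12 + €6,800.00 = €13,594.12

€13,594.12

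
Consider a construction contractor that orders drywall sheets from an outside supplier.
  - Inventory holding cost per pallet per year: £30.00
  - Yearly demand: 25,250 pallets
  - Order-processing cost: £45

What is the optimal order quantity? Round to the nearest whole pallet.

EOQ = √(2DS/H) = √(2 × 25,250 × 45 / 30)
    = √(75,750.00) ≈ 275.23

275 pallets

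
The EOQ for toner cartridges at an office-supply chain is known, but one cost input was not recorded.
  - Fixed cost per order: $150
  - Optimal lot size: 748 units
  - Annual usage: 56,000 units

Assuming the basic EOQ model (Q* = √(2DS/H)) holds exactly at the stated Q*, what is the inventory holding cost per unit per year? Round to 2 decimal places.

$30.03

From Q* = √(2DS/H) ⇒ Q*² = 2DS/H.
H = 2DS / Q² = 2 × 56,000 × 150 / 748² = 30.0266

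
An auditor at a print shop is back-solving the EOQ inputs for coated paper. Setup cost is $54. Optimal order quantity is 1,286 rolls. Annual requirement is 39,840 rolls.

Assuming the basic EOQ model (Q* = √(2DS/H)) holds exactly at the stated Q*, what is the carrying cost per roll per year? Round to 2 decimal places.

Since Q* = (2DS/H)^½, squaring gives Q*²·H = 2DS.
H = 2DS / Q² = 2 × 39,840 × 54 / 1,286² = 2.6017

$2.60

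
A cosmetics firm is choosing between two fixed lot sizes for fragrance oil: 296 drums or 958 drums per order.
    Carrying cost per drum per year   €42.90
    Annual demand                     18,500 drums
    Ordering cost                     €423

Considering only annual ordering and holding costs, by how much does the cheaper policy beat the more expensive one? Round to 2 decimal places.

€4,069.02

For each Q, cost = (D/Q)·S + (Q/2)·H.
TC(296) = (18,500/296)×423 + (296/2)×42.9 = €32,786.70
TC(958) = (18,500/958)×423 + (958/2)×42.9 = €28,717.68
Lots of 958 are cheaper by €4,069.02.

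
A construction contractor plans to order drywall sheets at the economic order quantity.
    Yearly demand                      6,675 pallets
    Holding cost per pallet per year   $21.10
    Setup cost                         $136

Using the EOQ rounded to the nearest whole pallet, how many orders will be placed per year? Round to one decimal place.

22.8 orders per year

Optimal lot size Q* = (2 × 6,675 × $136 / $21.1)^½ ≈ 293.34 → Q = 293
N = D/Q = 6,675/293 ≈ 22.782 orders/yr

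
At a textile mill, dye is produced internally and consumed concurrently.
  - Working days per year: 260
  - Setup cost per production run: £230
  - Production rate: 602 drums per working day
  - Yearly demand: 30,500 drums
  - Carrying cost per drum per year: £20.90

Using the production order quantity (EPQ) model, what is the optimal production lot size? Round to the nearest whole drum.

d = 30,500/260 = 117.3077 drums/day;  effective holding cost H(1 − d/p) = 20.9·(1 − 117.3077/602) = 16.82736
Q* = √(2DS / H_eff) = √(2·30,500·230 / 16.82736) ≈ 913.11

913 drums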